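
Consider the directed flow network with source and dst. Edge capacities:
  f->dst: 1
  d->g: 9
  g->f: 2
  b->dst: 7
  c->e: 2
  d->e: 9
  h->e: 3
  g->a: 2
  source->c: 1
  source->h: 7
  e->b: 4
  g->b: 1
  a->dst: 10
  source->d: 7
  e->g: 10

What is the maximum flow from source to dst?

Augment source->h->e->b->dst: bottleneck 3. Total 3.
Augment source->d->e->b->dst: bottleneck 1. Total 4.
Augment source->d->g->a->dst: bottleneck 2. Total 6.
Augment source->d->g->f->dst: bottleneck 1. Total 7.
Augment source->d->g->b->dst: bottleneck 1. Total 8.
No augmenting path remains in the residual graph.

8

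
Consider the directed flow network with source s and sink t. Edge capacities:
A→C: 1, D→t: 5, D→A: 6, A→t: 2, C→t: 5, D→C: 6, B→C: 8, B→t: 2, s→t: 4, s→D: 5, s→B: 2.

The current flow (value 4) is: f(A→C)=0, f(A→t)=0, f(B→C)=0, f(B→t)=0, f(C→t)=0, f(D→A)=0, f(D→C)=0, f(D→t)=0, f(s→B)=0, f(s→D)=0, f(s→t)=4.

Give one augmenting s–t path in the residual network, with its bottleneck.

s→D→t, bottleneck 5

Residual along s→D→t: s→D: 5, D→t: 5.
Bottleneck = min = 5.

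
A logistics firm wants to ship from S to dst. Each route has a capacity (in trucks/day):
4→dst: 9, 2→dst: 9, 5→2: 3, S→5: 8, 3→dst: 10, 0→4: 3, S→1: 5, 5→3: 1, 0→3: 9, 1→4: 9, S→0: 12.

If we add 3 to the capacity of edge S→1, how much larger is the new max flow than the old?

1

Original max flow = 21.
After raising cap(S→1), augmenting paths through that edge carry 1 more unit.
New max flow = 22. Increase = 1.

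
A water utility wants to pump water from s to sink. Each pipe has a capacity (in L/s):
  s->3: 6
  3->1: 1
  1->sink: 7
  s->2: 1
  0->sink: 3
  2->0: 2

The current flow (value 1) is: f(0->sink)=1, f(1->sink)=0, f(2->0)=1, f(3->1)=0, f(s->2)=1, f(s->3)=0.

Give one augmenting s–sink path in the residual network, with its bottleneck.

s->3->1->sink, bottleneck 1

Residual along s->3->1->sink: s->3: 6, 3->1: 1, 1->sink: 7.
Bottleneck = min = 1.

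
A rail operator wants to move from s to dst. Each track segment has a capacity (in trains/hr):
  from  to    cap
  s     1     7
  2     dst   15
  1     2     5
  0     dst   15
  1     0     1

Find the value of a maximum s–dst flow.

Augment s→1→0→dst: bottleneck 1. Total 1.
Augment s→1→2→dst: bottleneck 5. Total 6.
No augmenting path remains in the residual graph.

6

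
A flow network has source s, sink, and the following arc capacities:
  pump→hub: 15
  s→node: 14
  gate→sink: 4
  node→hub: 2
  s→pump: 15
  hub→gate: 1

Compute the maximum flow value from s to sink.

Augment s→node→hub→gate→sink: bottleneck 1. Total 1.
No augmenting path remains in the residual graph.

1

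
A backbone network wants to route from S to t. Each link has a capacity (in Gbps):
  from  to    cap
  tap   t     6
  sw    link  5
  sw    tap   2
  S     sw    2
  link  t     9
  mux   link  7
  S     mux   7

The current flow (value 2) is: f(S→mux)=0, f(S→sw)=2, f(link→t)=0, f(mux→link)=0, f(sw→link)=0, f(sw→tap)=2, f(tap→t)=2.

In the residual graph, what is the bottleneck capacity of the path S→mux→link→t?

Residual capacities along the path: S→mux: 7, mux→link: 7, link→t: 9.
Minimum is 7.

7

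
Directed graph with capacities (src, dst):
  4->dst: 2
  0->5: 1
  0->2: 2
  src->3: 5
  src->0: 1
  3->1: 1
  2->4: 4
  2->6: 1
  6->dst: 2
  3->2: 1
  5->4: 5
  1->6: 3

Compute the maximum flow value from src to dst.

3

Augment src->0->5->4->dst: bottleneck 1. Total 1.
Augment src->3->2->4->dst: bottleneck 1. Total 2.
Augment src->3->1->6->dst: bottleneck 1. Total 3.
No augmenting path remains in the residual graph.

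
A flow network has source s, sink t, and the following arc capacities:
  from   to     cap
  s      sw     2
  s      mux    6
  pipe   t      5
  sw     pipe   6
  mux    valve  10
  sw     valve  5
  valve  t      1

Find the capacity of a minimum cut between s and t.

3

Max flow = 3 (via 2 augmenting paths).
In the residual at optimum, the set reachable from s is {mux, s, valve}.
Cut edges: s→sw (cap 2), valve→t (cap 1). Sum = 3.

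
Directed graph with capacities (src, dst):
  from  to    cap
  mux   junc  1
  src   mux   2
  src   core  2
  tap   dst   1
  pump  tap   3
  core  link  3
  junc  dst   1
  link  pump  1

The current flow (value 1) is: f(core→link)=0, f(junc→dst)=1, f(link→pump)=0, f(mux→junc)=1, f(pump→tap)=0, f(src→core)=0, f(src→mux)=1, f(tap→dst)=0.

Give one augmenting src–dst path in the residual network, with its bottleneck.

src→core→link→pump→tap→dst, bottleneck 1

Residual along src→core→link→pump→tap→dst: src→core: 2, core→link: 3, link→pump: 1, pump→tap: 3, tap→dst: 1.
Bottleneck = min = 1.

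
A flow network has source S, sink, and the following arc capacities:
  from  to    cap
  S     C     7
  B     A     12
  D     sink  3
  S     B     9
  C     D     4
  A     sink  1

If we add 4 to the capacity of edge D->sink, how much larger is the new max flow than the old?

1

Original max flow = 4.
After raising cap(D->sink), augmenting paths through that edge carry 1 more unit.
New max flow = 5. Increase = 1.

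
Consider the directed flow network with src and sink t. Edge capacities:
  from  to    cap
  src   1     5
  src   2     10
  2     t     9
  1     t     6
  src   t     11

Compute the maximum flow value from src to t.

25

Augment src->t: bottleneck 11. Total 11.
Augment src->1->t: bottleneck 5. Total 16.
Augment src->2->t: bottleneck 9. Total 25.
No augmenting path remains in the residual graph.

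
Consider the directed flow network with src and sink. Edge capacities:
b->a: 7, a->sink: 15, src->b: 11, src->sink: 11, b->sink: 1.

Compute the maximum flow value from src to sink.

19

Augment src->sink: bottleneck 11. Total 11.
Augment src->b->sink: bottleneck 1. Total 12.
Augment src->b->a->sink: bottleneck 7. Total 19.
No augmenting path remains in the residual graph.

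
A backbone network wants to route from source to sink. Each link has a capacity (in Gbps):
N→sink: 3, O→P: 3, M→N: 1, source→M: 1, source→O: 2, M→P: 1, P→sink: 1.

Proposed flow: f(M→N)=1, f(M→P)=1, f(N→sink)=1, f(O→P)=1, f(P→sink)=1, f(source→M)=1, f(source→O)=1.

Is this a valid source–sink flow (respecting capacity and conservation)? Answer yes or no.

Conservation fails at M: inflow 1 ≠ outflow 2.

No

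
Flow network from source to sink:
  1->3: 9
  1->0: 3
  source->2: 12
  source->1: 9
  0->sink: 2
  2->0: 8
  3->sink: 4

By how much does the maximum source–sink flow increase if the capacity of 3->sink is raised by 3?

Original max flow = 6.
After raising cap(3->sink), augmenting paths through that edge carry 3 more units.
New max flow = 9. Increase = 3.

3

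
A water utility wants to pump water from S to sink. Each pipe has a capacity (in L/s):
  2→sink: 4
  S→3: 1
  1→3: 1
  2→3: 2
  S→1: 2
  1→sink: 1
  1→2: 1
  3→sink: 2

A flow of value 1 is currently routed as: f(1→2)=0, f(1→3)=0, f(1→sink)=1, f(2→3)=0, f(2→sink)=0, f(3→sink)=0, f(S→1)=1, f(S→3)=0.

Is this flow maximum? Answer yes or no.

No

Residual path S→3→sink has bottleneck 1 > 0.
Pushing 1 along it raises the flow to 2, so the given flow is not maximum.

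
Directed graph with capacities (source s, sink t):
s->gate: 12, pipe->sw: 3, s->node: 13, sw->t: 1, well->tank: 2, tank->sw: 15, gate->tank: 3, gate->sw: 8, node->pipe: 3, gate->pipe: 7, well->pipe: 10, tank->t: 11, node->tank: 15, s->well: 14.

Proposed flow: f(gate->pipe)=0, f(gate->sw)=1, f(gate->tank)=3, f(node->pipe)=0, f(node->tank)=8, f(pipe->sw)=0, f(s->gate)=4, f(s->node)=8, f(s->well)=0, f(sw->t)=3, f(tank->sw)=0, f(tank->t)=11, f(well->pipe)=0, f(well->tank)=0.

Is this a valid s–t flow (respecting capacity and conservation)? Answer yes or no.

No

Capacity violated on sw->t: flow 3 > capacity 1.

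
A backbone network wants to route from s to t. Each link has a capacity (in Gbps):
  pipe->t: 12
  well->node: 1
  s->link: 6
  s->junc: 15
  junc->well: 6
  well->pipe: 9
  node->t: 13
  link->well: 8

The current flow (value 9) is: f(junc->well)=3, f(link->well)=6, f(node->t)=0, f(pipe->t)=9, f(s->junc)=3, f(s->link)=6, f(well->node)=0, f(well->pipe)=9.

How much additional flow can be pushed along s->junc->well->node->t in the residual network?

1

Residual capacities along the path: s->junc: 12, junc->well: 3, well->node: 1, node->t: 13.
Minimum is 1.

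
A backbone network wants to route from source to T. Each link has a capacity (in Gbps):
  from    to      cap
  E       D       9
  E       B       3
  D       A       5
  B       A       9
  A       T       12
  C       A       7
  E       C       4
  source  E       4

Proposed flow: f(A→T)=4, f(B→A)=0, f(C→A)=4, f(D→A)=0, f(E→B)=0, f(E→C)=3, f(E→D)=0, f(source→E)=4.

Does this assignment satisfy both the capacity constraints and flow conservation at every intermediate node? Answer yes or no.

Conservation fails at E: inflow 4 ≠ outflow 3.

No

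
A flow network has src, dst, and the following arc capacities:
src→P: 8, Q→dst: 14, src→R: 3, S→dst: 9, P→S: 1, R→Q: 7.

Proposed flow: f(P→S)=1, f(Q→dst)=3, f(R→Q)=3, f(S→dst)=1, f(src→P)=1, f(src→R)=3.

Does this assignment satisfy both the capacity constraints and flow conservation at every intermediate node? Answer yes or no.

Every edge has 0 ≤ f(e) ≤ cap(e).
At each intermediate node, inflow equals outflow.

Yes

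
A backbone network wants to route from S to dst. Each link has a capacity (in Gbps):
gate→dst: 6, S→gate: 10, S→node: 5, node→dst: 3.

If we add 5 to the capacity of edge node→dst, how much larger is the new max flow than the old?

Original max flow = 9.
After raising cap(node→dst), augmenting paths through that edge carry 2 more units.
New max flow = 11. Increase = 2.

2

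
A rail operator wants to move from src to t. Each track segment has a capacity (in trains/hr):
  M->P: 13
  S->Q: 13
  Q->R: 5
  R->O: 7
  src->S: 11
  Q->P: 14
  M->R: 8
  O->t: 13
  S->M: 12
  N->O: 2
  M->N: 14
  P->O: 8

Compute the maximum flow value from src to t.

11

Augment src->S->M->N->O->t: bottleneck 2. Total 2.
Augment src->S->M->P->O->t: bottleneck 8. Total 10.
Augment src->S->M->R->O->t: bottleneck 1. Total 11.
No augmenting path remains in the residual graph.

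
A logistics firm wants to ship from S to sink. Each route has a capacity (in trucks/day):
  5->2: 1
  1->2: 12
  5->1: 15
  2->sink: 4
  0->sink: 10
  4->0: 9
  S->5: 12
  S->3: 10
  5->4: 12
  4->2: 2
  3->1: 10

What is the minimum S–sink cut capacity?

13

Max flow = 13 (via 4 augmenting paths).
In the residual at optimum, the set reachable from S is {1, 2, 3, 4, 5, S}.
Cut edges: 4->0 (cap 9), 2->sink (cap 4). Sum = 13.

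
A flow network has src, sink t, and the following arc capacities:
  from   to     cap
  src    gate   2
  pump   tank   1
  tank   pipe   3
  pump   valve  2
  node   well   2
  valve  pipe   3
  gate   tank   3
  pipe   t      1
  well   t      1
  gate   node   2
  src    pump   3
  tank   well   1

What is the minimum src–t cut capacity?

Max flow = 2 (via 2 augmenting paths).
In the residual at optimum, the set reachable from src is {gate, node, pipe, pump, src, tank, valve, well}.
Cut edges: well->t (cap 1), pipe->t (cap 1). Sum = 2.

2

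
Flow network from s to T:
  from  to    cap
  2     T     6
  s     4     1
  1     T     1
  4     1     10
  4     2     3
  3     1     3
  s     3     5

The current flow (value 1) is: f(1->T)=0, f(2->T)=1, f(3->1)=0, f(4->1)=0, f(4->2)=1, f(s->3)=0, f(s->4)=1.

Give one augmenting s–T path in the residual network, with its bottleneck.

Residual along s->3->1->T: s->3: 5, 3->1: 3, 1->T: 1.
Bottleneck = min = 1.

s->3->1->T, bottleneck 1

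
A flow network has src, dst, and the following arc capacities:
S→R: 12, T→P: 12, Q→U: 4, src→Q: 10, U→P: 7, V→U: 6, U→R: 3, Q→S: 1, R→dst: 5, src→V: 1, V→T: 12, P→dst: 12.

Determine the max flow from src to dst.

6

Augment src→Q→S→R→dst: bottleneck 1. Total 1.
Augment src→Q→U→R→dst: bottleneck 3. Total 4.
Augment src→Q→U→P→dst: bottleneck 1. Total 5.
Augment src→V→U→P→dst: bottleneck 1. Total 6.
No augmenting path remains in the residual graph.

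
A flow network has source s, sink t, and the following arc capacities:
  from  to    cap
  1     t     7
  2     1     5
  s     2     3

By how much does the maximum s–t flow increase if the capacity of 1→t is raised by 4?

Original max flow = 3.
Edge 1→t does not cross the min cut (source side {s}), so extra capacity there cannot help.
New max flow = 3. Increase = 0.

0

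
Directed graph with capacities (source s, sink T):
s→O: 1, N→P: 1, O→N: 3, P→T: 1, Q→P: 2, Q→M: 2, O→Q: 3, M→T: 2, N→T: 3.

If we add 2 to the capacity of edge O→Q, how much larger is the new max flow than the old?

Original max flow = 1.
Edge O→Q does not cross the min cut (source side {s}), so extra capacity there cannot help.
New max flow = 1. Increase = 0.

0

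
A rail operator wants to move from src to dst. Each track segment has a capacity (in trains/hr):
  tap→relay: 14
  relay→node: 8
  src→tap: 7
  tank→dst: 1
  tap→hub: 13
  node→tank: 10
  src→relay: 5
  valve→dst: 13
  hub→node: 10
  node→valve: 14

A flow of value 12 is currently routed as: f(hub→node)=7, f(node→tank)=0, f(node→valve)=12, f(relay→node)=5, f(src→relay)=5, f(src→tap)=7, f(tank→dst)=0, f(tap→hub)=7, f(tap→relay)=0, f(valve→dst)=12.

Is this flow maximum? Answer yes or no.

Residual reachable from src: {src}; dst is not reachable.
Saturated cut: src→tap, src→relay with total capacity 12 = current flow value. Flow is maximum.

Yes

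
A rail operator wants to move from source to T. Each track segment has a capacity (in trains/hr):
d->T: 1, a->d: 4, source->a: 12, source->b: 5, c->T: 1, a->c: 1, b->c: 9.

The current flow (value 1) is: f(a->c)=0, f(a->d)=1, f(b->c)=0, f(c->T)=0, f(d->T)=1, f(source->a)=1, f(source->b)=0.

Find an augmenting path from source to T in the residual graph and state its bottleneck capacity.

source->a->c->T, bottleneck 1

Residual along source->a->c->T: source->a: 11, a->c: 1, c->T: 1.
Bottleneck = min = 1.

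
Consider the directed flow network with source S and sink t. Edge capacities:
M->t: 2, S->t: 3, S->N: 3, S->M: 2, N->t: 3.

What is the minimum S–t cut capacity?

Max flow = 8 (via 3 augmenting paths).
In the residual at optimum, the set reachable from S is {S}.
Cut edges: S->M (cap 2), S->N (cap 3), S->t (cap 3). Sum = 8.

8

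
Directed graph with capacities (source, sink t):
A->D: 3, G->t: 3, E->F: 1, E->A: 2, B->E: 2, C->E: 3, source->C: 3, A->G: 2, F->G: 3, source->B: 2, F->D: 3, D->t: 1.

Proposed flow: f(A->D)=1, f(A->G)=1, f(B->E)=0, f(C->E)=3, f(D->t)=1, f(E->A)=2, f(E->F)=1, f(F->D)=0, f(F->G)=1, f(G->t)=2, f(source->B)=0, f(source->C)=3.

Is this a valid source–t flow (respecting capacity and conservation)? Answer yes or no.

Every edge has 0 ≤ f(e) ≤ cap(e).
At each intermediate node, inflow equals outflow.

Yes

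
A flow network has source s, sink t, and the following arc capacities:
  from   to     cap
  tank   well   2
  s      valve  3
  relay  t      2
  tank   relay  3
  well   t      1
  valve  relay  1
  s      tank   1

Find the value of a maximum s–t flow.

2

Augment s→valve→relay→t: bottleneck 1. Total 1.
Augment s→tank→relay→t: bottleneck 1. Total 2.
No augmenting path remains in the residual graph.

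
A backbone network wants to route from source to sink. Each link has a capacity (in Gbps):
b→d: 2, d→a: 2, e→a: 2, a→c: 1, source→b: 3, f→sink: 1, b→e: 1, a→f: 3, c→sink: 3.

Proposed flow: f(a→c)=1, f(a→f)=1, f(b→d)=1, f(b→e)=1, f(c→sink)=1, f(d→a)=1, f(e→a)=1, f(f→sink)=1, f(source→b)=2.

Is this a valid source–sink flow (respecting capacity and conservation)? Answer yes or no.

Yes

Every edge has 0 ≤ f(e) ≤ cap(e).
At each intermediate node, inflow equals outflow.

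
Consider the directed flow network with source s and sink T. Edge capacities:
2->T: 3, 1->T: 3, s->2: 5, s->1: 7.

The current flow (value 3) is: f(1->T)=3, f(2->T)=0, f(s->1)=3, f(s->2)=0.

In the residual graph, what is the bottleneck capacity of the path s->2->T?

3

Residual capacities along the path: s->2: 5, 2->T: 3.
Minimum is 3.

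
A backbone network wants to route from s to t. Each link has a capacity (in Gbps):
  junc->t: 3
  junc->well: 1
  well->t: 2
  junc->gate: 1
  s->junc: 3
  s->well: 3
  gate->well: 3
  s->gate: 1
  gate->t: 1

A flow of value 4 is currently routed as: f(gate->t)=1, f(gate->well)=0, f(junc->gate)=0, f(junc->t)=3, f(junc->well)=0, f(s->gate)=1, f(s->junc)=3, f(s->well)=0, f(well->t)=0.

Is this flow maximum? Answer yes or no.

No

Residual path s->well->t has bottleneck 2 > 0.
Pushing 2 along it raises the flow to 6, so the given flow is not maximum.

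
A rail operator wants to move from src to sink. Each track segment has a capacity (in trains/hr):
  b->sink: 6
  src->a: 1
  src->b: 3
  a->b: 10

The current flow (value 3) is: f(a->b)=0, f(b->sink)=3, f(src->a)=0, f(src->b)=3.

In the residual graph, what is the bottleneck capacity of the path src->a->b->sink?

Residual capacities along the path: src->a: 1, a->b: 10, b->sink: 3.
Minimum is 1.

1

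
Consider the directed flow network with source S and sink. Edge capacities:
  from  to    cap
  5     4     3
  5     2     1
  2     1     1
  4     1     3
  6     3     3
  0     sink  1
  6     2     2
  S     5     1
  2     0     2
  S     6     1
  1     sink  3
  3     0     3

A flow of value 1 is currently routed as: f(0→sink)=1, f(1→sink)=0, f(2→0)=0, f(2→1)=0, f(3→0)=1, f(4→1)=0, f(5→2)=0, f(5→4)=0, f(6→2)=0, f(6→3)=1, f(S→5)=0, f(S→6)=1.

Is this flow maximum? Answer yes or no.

Residual path S→5→2→1→sink has bottleneck 1 > 0.
Pushing 1 along it raises the flow to 2, so the given flow is not maximum.

No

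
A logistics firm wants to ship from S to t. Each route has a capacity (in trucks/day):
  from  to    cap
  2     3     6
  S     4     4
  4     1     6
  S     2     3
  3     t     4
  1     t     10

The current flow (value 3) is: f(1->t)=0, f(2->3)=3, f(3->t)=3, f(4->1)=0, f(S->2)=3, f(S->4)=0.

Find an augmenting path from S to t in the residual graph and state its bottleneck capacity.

S->4->1->t, bottleneck 4

Residual along S->4->1->t: S->4: 4, 4->1: 6, 1->t: 10.
Bottleneck = min = 4.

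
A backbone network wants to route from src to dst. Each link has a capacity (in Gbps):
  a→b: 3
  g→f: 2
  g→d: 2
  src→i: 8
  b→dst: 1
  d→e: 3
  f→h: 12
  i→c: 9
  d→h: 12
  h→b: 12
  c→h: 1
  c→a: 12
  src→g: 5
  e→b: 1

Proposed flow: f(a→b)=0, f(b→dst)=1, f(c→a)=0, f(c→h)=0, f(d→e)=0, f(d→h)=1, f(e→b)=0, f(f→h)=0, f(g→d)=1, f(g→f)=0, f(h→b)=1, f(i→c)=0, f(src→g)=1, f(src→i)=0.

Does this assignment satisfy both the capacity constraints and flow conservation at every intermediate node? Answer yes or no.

Yes

Every edge has 0 ≤ f(e) ≤ cap(e).
At each intermediate node, inflow equals outflow.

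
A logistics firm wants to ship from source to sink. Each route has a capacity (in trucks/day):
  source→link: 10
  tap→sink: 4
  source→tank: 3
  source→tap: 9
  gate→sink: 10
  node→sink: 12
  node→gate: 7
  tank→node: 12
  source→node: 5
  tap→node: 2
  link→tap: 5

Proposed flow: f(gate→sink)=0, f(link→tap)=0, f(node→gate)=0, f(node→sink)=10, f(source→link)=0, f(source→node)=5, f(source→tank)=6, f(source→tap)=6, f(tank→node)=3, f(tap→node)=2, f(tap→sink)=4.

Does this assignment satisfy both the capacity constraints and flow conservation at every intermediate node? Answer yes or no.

Capacity violated on source→tank: flow 6 > capacity 3.

No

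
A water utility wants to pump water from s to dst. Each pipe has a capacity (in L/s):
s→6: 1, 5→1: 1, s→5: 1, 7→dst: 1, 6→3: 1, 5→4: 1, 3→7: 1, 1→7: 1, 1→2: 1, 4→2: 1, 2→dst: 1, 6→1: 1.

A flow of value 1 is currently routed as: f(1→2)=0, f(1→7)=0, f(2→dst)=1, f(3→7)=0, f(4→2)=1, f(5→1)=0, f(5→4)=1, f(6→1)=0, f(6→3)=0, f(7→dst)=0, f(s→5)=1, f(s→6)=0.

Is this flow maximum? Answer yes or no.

Residual path s→6→1→7→dst has bottleneck 1 > 0.
Pushing 1 along it raises the flow to 2, so the given flow is not maximum.

No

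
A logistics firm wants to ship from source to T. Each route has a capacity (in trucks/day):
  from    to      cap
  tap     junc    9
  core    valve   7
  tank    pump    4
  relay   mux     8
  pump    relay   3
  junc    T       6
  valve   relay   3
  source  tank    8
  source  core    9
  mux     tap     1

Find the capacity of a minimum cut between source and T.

Max flow = 1 (via 1 augmenting path).
In the residual at optimum, the set reachable from source is {core, mux, pump, relay, source, tank, valve}.
Cut edges: mux→tap (cap 1). Sum = 1.

1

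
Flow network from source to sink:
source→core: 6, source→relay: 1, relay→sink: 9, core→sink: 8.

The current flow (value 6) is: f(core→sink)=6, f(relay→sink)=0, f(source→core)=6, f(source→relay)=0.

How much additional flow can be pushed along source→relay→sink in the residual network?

Residual capacities along the path: source→relay: 1, relay→sink: 9.
Minimum is 1.

1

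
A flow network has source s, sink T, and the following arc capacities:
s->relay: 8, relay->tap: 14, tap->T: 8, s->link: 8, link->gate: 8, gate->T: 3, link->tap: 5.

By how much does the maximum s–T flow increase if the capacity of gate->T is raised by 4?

4

Original max flow = 11.
After raising cap(gate->T), augmenting paths through that edge carry 4 more units.
New max flow = 15. Increase = 4.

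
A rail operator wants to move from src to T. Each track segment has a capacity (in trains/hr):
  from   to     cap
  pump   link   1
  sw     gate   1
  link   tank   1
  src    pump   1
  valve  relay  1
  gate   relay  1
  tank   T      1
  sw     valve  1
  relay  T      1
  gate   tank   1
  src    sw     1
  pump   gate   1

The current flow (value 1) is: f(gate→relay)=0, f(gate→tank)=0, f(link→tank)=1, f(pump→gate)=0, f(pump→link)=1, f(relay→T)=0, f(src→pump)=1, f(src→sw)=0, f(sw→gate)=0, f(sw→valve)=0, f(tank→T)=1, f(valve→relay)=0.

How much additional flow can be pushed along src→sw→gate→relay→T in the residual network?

Residual capacities along the path: src→sw: 1, sw→gate: 1, gate→relay: 1, relay→T: 1.
Minimum is 1.

1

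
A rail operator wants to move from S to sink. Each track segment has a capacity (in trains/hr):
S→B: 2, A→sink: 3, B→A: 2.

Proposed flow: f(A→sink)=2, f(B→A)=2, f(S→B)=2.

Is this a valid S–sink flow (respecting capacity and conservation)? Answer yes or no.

Every edge has 0 ≤ f(e) ≤ cap(e).
At each intermediate node, inflow equals outflow.

Yes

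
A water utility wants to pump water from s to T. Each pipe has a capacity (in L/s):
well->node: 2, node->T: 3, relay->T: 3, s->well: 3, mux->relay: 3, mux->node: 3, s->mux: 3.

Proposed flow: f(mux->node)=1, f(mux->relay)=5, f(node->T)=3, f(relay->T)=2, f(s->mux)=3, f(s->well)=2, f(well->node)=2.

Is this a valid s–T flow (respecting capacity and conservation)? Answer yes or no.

No

Capacity violated on mux->relay: flow 5 > capacity 3.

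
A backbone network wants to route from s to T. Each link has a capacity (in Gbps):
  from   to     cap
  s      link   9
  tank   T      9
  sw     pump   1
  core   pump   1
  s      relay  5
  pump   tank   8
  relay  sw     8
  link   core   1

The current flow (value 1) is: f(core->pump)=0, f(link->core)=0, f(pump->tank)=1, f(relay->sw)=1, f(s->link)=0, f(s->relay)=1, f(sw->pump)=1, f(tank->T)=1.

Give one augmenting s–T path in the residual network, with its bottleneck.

Residual along s->link->core->pump->tank->T: s->link: 9, link->core: 1, core->pump: 1, pump->tank: 7, tank->T: 8.
Bottleneck = min = 1.

s->link->core->pump->tank->T, bottleneck 1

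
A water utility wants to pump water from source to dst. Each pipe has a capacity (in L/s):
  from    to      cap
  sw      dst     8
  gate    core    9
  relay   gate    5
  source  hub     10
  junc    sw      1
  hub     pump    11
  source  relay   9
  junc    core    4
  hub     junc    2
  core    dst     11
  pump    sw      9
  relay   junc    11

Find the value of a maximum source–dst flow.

Augment source→hub→pump→sw→dst: bottleneck 8. Total 8.
Augment source→hub→junc→core→dst: bottleneck 2. Total 10.
Augment source→relay→junc→core→dst: bottleneck 2. Total 12.
Augment source→relay→gate→core→dst: bottleneck 5. Total 17.
No augmenting path remains in the residual graph.

17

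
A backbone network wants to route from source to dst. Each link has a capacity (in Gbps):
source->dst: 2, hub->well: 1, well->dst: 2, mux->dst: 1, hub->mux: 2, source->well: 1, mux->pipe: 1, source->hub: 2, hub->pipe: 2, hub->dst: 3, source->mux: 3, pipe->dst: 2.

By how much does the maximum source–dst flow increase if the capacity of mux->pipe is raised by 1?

Original max flow = 7.
After raising cap(mux->pipe), augmenting paths through that edge carry 1 more unit.
New max flow = 8. Increase = 1.

1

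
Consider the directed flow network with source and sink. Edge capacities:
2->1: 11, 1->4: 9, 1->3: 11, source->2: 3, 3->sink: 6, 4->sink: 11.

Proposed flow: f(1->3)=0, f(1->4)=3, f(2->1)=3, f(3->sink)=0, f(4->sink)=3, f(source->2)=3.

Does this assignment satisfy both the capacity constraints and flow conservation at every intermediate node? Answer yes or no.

Every edge has 0 ≤ f(e) ≤ cap(e).
At each intermediate node, inflow equals outflow.

Yes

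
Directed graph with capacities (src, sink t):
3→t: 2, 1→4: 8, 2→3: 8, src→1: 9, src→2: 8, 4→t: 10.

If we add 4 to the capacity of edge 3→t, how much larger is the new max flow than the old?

Original max flow = 10.
After raising cap(3→t), augmenting paths through that edge carry 4 more units.
New max flow = 14. Increase = 4.

4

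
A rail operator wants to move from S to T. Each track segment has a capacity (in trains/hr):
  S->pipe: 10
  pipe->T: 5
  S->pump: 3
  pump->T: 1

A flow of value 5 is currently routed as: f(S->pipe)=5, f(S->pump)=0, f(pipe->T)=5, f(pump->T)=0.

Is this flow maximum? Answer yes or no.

Residual path S->pump->T has bottleneck 1 > 0.
Pushing 1 along it raises the flow to 6, so the given flow is not maximum.

No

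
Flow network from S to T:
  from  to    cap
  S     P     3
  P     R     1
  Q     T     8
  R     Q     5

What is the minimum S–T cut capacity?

1

Max flow = 1 (via 1 augmenting path).
In the residual at optimum, the set reachable from S is {P, S}.
Cut edges: P->R (cap 1). Sum = 1.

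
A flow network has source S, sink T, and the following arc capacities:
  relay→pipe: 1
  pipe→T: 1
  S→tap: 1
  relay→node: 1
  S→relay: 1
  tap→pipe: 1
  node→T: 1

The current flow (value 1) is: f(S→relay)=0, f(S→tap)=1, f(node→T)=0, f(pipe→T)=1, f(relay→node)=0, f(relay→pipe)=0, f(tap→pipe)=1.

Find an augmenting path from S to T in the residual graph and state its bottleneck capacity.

Residual along S→relay→node→T: S→relay: 1, relay→node: 1, node→T: 1.
Bottleneck = min = 1.

S→relay→node→T, bottleneck 1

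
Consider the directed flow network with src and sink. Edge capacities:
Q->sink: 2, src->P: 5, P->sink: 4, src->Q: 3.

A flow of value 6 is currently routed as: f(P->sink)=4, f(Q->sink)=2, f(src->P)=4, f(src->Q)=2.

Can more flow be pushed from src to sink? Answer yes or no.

No

Residual reachable from src: {P, Q, src}; sink is not reachable.
Saturated cut: P->sink, Q->sink with total capacity 6 = current flow value. Flow is maximum.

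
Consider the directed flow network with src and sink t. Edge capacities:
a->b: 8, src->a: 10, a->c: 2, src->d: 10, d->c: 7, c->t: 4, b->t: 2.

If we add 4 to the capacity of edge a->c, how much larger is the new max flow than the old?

0

Original max flow = 6.
Edge a->c does not cross the min cut (source side {a, b, c, d, src}), so extra capacity there cannot help.
New max flow = 6. Increase = 0.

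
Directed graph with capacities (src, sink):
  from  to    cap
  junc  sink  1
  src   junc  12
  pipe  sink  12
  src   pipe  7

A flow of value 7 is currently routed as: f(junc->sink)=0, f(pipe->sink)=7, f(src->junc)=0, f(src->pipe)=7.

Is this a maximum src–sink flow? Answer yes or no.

No

Residual path src->junc->sink has bottleneck 1 > 0.
Pushing 1 along it raises the flow to 8, so the given flow is not maximum.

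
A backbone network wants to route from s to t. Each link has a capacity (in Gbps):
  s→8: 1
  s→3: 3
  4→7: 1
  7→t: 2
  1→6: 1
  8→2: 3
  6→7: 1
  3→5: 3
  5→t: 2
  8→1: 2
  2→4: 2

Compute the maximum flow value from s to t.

3

Augment s→3→5→t: bottleneck 2. Total 2.
Augment s→8→1→6→7→t: bottleneck 1. Total 3.
No augmenting path remains in the residual graph.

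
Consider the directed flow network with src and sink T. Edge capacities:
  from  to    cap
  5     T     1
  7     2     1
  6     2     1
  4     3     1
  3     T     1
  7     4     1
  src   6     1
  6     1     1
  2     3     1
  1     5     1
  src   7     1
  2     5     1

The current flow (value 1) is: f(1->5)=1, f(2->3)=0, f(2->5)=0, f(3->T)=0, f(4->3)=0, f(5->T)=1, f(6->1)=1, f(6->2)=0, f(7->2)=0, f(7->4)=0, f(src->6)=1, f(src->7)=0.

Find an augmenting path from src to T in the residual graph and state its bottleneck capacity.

Residual along src->7->2->3->T: src->7: 1, 7->2: 1, 2->3: 1, 3->T: 1.
Bottleneck = min = 1.

src->7->2->3->T, bottleneck 1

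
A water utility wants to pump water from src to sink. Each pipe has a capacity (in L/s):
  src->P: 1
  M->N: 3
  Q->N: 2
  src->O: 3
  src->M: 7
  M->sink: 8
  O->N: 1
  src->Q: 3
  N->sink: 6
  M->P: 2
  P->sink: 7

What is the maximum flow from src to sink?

Augment src->M->sink: bottleneck 7. Total 7.
Augment src->P->sink: bottleneck 1. Total 8.
Augment src->Q->N->sink: bottleneck 2. Total 10.
Augment src->O->N->sink: bottleneck 1. Total 11.
No augmenting path remains in the residual graph.

11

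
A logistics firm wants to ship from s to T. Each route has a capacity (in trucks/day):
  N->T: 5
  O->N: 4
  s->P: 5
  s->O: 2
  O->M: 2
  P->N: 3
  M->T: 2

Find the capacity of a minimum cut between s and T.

5

Max flow = 5 (via 2 augmenting paths).
In the residual at optimum, the set reachable from s is {P, s}.
Cut edges: s->O (cap 2), P->N (cap 3). Sum = 5.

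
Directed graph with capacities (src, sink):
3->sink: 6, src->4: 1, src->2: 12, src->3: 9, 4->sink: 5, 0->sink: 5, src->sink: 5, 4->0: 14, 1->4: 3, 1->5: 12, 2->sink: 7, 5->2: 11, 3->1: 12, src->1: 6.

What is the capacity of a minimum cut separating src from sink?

22

Max flow = 22 (via 5 augmenting paths).
In the residual at optimum, the set reachable from src is {1, 2, 3, 5, src}.
Cut edges: src->4 (cap 1), src->sink (cap 5), 3->sink (cap 6), 1->4 (cap 3), 2->sink (cap 7). Sum = 22.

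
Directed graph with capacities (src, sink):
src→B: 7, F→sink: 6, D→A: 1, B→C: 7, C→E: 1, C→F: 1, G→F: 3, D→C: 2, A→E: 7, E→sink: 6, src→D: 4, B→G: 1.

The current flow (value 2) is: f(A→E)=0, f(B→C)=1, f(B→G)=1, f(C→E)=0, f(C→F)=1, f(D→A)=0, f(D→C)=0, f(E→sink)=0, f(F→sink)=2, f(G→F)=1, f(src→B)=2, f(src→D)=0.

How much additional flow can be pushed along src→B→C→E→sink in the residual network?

1

Residual capacities along the path: src→B: 5, B→C: 6, C→E: 1, E→sink: 6.
Minimum is 1.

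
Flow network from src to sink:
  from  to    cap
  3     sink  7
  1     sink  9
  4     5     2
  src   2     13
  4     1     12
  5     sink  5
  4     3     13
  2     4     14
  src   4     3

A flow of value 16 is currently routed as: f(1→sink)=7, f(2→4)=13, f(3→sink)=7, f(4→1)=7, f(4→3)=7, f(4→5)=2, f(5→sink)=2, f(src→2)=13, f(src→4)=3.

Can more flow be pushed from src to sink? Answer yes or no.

No

Residual reachable from src: {src}; sink is not reachable.
Saturated cut: src→2, src→4 with total capacity 16 = current flow value. Flow is maximum.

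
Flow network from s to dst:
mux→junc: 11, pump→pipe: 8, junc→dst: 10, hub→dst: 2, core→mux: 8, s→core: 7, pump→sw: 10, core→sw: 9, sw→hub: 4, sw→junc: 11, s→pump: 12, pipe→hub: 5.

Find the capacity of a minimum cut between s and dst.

Max flow = 12 (via 3 augmenting paths).
In the residual at optimum, the set reachable from s is {core, hub, junc, mux, pipe, pump, s, sw}.
Cut edges: junc→dst (cap 10), hub→dst (cap 2). Sum = 12.

12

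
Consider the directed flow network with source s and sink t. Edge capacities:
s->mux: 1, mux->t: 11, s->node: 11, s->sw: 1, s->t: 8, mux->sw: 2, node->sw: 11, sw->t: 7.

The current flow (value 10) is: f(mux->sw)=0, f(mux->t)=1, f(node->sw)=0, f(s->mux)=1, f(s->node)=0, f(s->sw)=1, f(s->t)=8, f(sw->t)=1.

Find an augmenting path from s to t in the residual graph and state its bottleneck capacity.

Residual along s->node->sw->t: s->node: 11, node->sw: 11, sw->t: 6.
Bottleneck = min = 6.

s->node->sw->t, bottleneck 6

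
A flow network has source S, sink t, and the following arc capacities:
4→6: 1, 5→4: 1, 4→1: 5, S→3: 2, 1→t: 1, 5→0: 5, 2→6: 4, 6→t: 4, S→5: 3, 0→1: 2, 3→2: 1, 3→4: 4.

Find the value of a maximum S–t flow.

Augment S→5→0→1→t: bottleneck 1. Total 1.
Augment S→5→4→6→t: bottleneck 1. Total 2.
Augment S→3→2→6→t: bottleneck 1. Total 3.
No augmenting path remains in the residual graph.

3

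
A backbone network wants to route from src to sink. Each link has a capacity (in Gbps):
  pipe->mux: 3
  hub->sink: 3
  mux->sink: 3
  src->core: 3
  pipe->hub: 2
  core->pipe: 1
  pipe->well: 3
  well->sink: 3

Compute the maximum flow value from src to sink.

1

Augment src->core->pipe->mux->sink: bottleneck 1. Total 1.
No augmenting path remains in the residual graph.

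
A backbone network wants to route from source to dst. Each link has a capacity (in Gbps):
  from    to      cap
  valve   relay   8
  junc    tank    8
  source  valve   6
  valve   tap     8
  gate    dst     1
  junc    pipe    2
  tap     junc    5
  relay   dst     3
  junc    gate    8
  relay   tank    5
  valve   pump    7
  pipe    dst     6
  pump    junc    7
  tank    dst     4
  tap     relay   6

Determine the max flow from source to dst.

Augment source->valve->relay->dst: bottleneck 3. Total 3.
Augment source->valve->relay->tank->dst: bottleneck 3. Total 6.
No augmenting path remains in the residual graph.

6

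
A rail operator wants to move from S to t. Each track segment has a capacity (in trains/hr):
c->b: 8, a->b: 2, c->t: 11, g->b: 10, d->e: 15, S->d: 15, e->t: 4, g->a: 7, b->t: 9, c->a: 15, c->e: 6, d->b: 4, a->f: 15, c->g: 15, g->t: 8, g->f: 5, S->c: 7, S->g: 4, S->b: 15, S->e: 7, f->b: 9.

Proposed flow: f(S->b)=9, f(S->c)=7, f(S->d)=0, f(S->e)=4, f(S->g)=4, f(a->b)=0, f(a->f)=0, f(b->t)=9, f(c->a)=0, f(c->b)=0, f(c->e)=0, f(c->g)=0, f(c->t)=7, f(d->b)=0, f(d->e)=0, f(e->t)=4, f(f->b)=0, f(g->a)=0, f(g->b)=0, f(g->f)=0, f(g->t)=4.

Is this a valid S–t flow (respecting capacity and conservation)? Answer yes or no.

Every edge has 0 ≤ f(e) ≤ cap(e).
At each intermediate node, inflow equals outflow.

Yes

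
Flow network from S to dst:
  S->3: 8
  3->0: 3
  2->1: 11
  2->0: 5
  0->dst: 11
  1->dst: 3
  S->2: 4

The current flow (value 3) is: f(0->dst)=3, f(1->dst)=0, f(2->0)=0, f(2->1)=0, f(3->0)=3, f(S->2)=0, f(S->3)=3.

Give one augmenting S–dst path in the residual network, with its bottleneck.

Residual along S->2->0->dst: S->2: 4, 2->0: 5, 0->dst: 8.
Bottleneck = min = 4.

S->2->0->dst, bottleneck 4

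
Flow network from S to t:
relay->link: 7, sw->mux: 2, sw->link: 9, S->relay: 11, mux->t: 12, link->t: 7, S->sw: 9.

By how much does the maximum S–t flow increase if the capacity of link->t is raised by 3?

Original max flow = 9.
After raising cap(link->t), augmenting paths through that edge carry 3 more units.
New max flow = 12. Increase = 3.

3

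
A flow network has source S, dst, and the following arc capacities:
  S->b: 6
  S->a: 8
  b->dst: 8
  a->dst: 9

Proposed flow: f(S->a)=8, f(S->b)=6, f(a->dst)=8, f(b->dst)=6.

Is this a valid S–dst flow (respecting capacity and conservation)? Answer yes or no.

Yes

Every edge has 0 ≤ f(e) ≤ cap(e).
At each intermediate node, inflow equals outflow.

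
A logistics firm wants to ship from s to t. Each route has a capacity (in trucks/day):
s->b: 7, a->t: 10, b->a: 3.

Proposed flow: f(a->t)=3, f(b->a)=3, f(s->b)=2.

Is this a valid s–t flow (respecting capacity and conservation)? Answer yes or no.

Conservation fails at b: inflow 2 ≠ outflow 3.

No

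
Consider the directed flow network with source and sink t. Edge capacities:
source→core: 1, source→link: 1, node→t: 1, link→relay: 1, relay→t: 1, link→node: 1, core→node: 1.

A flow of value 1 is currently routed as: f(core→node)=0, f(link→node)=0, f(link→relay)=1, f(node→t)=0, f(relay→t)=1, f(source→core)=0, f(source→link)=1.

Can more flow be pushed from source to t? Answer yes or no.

Residual path source→core→node→t has bottleneck 1 > 0.
Pushing 1 along it raises the flow to 2, so the given flow is not maximum.

Yes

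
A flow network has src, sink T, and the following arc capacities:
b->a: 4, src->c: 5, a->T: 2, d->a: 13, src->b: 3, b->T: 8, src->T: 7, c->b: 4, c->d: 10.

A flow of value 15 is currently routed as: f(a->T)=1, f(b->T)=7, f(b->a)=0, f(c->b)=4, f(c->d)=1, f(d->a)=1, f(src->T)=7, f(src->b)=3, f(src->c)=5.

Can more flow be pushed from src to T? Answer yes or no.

Residual reachable from src: {src}; T is not reachable.
Saturated cut: src->c, src->b, src->T with total capacity 15 = current flow value. Flow is maximum.

No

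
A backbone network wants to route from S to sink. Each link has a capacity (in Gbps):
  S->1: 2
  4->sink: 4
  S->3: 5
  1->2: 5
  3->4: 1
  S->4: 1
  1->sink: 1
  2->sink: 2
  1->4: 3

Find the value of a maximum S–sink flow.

4

Augment S->1->sink: bottleneck 1. Total 1.
Augment S->4->sink: bottleneck 1. Total 2.
Augment S->3->4->sink: bottleneck 1. Total 3.
Augment S->1->2->sink: bottleneck 1. Total 4.
No augmenting path remains in the residual graph.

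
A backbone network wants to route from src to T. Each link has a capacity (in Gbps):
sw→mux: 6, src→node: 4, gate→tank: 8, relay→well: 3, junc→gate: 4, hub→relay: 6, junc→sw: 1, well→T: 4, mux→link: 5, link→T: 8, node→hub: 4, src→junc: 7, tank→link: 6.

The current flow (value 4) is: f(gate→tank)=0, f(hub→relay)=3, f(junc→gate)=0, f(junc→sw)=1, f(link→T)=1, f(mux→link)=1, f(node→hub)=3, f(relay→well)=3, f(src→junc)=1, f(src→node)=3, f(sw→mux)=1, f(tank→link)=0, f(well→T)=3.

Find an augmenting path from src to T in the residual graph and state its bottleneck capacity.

src→junc→gate→tank→link→T, bottleneck 4

Residual along src→junc→gate→tank→link→T: src→junc: 6, junc→gate: 4, gate→tank: 8, tank→link: 6, link→T: 7.
Bottleneck = min = 4.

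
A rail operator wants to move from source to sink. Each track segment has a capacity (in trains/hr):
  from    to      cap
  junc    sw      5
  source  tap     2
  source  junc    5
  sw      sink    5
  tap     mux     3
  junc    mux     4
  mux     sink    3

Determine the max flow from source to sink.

Augment source->tap->mux->sink: bottleneck 2. Total 2.
Augment source->junc->mux->sink: bottleneck 1. Total 3.
Augment source->junc->sw->sink: bottleneck 4. Total 7.
No augmenting path remains in the residual graph.

7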